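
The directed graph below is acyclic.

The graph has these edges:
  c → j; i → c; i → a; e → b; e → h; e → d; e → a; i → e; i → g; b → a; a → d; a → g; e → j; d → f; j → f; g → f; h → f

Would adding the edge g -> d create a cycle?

Adding g→d creates a cycle iff d can already reach g.
Explore from d: no path reaches g. The graph stays acyclic.

No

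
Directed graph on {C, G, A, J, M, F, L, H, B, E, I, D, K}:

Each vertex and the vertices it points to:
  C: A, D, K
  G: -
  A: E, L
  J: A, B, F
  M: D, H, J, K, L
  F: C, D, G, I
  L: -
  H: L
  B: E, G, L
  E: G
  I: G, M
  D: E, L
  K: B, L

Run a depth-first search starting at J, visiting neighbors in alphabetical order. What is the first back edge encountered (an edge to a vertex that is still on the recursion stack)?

DFS from J (visiting neighbors in alphabetical order); mark gray on enter, black on exit:
J gray
  A gray
    E gray
      G gray
      G black
    E black
    L gray
    L black
  A black
  B gray
    B→E: E black — skip
    B→G: G black — skip
    B→L: L black — skip
  B black
  F gray
    C gray
      C→A: A black — skip
      D gray
        D→E: E black — skip
        D→L: L black — skip
      D black
      K gray
        K→B: B black — skip
        K→L: L black — skip
      K black
    C black
    F→D: D black — skip
    F→G: G black — skip
    I gray
      I→G: G black — skip
      M gray
        M→D: D black — skip
        H gray
          H→L: L black — skip
        H black
        M→J: J is gray → back edge
First back edge: M → J.

M->J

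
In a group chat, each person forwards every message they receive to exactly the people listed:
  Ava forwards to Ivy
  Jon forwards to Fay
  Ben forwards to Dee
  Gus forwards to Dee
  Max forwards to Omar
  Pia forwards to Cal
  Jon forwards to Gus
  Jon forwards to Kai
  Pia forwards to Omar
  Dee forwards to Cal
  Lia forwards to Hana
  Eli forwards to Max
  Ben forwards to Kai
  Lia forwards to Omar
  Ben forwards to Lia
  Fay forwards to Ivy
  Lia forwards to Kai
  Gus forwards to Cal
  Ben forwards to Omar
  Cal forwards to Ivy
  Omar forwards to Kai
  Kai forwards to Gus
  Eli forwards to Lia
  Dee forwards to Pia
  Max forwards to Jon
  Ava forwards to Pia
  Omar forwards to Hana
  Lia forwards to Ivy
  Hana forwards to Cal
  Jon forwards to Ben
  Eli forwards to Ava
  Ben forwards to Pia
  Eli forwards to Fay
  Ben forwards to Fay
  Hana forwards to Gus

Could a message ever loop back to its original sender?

Yes

DFS with white/gray/black marking, starting from Omar:
Omar gray
  Hana gray
    Cal gray
      Ivy gray
      Ivy black
    Cal black
    Gus gray
      Gus→Cal: Cal black — skip
      Dee gray
        Dee→Cal: Cal black — skip
        Pia gray
          Pia→Cal: Cal black — skip
          Pia→Omar: Omar is gray → back edge
Back edge found, so a cycle exists: Omar → Hana → Gus → Dee → Pia → Omar.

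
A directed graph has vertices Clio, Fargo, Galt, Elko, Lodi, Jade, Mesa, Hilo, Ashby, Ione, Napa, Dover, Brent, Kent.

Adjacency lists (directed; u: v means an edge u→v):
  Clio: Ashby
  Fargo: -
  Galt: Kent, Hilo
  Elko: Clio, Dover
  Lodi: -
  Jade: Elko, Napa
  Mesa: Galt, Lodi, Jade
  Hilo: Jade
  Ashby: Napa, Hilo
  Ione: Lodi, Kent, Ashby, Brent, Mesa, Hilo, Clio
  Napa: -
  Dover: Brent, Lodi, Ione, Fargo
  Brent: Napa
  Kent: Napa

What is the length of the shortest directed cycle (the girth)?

For each vertex v, BFS finds the shortest path from v back to v.
The shortest such closed walk is Elko → Dover → Ione → Hilo → Jade → Elko, length 5.

5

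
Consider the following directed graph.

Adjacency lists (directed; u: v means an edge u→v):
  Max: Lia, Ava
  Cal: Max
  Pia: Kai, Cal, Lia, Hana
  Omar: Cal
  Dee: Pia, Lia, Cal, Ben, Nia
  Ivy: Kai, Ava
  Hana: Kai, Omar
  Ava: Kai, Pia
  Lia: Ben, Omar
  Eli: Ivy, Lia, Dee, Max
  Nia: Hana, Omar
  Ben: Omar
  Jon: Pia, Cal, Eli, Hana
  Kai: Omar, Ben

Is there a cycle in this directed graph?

DFS with white/gray/black marking, starting from Ben:
Ben gray
  Omar gray
    Cal gray
      Max gray
        Lia gray
          Lia→Ben: Ben is gray → back edge
Back edge found, so a cycle exists: Ben → Omar → Cal → Max → Lia → Ben.

Yes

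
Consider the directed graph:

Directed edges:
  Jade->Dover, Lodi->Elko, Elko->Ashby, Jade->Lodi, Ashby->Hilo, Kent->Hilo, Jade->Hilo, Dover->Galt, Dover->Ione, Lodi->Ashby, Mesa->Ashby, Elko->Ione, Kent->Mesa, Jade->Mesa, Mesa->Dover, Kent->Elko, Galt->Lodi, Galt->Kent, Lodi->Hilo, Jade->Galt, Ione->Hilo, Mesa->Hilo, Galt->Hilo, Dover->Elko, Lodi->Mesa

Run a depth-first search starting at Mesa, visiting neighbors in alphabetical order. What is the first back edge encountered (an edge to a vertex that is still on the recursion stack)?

DFS from Mesa (visiting neighbors in alphabetical order); mark gray on enter, black on exit:
Mesa gray
  Ashby gray
    Hilo gray
    Hilo black
  Ashby black
  Dover gray
    Elko gray
      Elko→Ashby: Ashby black — skip
      Ione gray
        Ione→Hilo: Hilo black — skip
      Ione black
    Elko black
    Galt gray
      Galt→Hilo: Hilo black — skip
      Kent gray
        Kent→Elko: Elko black — skip
        Kent→Hilo: Hilo black — skip
        Kent→Mesa: Mesa is gray → back edge
First back edge: Kent → Mesa.

Kent→Mesa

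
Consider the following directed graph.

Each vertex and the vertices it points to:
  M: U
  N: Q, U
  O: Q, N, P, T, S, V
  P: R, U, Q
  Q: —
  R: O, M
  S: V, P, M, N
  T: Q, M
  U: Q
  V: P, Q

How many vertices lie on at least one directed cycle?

5

A vertex is on a directed cycle iff it belongs to a strongly connected component of size ≥ 2 (or has a self-loop).
The vertices on cycles are {O, P, R, S, V} — 5 in total.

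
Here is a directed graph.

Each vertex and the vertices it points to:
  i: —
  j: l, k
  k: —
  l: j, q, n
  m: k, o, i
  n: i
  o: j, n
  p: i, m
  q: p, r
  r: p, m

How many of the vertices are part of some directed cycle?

A vertex is on a directed cycle iff it belongs to a strongly connected component of size ≥ 2 (or has a self-loop).
The vertices on cycles are {j, l, m, o, p, q, r} — 7 in total.

7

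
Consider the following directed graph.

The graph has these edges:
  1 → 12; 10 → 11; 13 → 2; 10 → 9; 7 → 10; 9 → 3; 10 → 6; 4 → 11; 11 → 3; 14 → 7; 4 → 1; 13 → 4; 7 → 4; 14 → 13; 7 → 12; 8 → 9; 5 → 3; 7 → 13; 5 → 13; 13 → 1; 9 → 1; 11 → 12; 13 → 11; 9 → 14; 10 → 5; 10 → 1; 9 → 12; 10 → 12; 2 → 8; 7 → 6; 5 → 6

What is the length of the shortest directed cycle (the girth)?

For each vertex v, BFS finds the shortest path from v back to v.
The shortest such closed walk is 14 → 7 → 10 → 9 → 14, length 4.

4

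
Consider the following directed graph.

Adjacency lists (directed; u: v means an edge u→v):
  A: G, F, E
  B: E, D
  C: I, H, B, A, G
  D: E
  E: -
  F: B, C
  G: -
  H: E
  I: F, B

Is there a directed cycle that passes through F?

Yes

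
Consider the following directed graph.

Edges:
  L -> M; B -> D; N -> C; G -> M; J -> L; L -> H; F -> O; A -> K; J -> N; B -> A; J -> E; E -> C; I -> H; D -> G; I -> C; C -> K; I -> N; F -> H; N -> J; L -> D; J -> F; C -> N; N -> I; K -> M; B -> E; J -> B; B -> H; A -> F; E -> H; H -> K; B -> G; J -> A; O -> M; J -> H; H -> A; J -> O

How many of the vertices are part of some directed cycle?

A vertex is on a directed cycle iff it belongs to a strongly connected component of size ≥ 2 (or has a self-loop).
The vertices on cycles are {A, B, C, E, F, H, I, J, N} — 9 in total.

9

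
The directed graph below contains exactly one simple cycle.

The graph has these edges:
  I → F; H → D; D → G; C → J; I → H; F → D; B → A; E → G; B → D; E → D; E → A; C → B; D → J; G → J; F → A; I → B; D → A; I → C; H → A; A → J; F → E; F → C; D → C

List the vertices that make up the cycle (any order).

B, C, D

DFS with gray/black marking from B:
B gray
  A gray
    J gray
    J black
  A black
  D gray
    D→A: A black — skip
    C gray
      C→J: J black — skip
      C→B: B is gray → back edge
Back edge closes the cycle B → D → C → B; its vertices are {B, C, D}.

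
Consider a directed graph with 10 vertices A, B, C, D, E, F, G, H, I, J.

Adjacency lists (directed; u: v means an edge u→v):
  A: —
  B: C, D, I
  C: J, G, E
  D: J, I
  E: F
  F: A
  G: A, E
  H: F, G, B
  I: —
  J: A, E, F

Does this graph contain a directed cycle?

No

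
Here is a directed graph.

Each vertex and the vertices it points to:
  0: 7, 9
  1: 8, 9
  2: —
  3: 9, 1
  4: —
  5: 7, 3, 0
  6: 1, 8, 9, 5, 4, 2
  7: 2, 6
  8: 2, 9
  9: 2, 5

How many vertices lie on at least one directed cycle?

8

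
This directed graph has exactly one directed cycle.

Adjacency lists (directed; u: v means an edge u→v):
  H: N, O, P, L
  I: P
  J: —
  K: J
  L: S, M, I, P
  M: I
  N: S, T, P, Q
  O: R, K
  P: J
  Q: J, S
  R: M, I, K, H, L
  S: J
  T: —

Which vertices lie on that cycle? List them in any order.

DFS with gray/black marking from R:
R gray
  M gray
    I gray
      P gray
        J gray
        J black
      P black
    I black
  M black
  R→I: I black — skip
  K gray
    K→J: J black — skip
  K black
  H gray
    N gray
      S gray
        S→J: J black — skip
      S black
      T gray
      T black
      N→P: P black — skip
      Q gray
        Q→J: J black — skip
        Q→S: S black — skip
      Q black
    N black
    O gray
      O→R: R is gray → back edge
Back edge closes the cycle R → H → O → R; its vertices are {H, O, R}.

H, O, R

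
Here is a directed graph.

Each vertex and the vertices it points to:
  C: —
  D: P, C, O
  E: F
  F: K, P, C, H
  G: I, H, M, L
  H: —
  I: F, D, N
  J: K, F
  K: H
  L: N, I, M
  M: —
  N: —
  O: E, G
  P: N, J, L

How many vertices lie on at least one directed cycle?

9

A vertex is on a directed cycle iff it belongs to a strongly connected component of size ≥ 2 (or has a self-loop).
The vertices on cycles are {D, E, F, G, I, J, L, O, P} — 9 in total.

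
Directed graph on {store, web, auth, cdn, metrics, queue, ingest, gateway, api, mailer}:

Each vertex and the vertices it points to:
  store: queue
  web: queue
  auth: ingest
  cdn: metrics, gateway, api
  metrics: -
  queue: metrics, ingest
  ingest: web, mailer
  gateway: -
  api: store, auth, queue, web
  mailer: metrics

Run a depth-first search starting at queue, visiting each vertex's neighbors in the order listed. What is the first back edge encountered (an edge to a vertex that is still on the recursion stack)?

DFS from queue (visiting each vertex's neighbors in the order listed); mark gray on enter, black on exit:
queue gray
  metrics gray
  metrics black
  ingest gray
    web gray
      web→queue: queue is gray → back edge
First back edge: web → queue.

web→queue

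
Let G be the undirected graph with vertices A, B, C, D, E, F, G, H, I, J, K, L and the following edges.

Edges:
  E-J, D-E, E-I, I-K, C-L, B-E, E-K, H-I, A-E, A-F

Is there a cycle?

Yes

DFS, tracking each vertex's parent; an edge to a visited non-parent vertex closes a cycle.
Start from D:
visit D (parent –)
  visit E (parent D)
    visit I (parent E)
      visit K (parent I)
        K–E: E visited and ≠ parent → cycle
Cycle: E – I – K – E.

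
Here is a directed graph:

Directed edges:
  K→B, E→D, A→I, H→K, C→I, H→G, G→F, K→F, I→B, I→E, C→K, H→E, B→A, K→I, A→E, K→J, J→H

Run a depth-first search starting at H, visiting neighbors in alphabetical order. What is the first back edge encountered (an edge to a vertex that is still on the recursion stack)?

DFS from H (visiting neighbors in alphabetical order); mark gray on enter, black on exit:
H gray
  E gray
    D gray
    D black
  E black
  G gray
    F gray
    F black
  G black
  K gray
    B gray
      A gray
        A→E: E black — skip
        I gray
          I→B: B is gray → back edge
First back edge: I → B.

I→B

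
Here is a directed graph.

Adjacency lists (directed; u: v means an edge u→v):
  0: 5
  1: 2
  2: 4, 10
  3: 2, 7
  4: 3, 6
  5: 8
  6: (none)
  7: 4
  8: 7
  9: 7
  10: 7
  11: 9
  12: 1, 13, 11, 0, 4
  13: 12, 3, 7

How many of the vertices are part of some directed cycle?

A vertex is on a directed cycle iff it belongs to a strongly connected component of size ≥ 2 (or has a self-loop).
The vertices on cycles are {2, 3, 4, 7, 10, 12, 13} — 7 in total.

7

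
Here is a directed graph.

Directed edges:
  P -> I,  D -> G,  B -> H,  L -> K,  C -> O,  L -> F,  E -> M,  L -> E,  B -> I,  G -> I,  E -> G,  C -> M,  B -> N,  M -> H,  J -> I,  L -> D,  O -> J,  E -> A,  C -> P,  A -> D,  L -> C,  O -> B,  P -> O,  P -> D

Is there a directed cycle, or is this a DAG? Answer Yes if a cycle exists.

DFS with white/gray/black marking, starting from I:
I gray
I black
A gray
  D gray
    G gray
      G→I: I black — skip
    G black
  D black
A black
B gray
  H gray
  H black
  B→I: I black — skip
  N gray
  N black
B black
C gray
  O gray
    J gray
      J→I: I black — skip
    J black
    O→B: B black — skip
  O black
  M gray
    M→H: H black — skip
  M black
  P gray
    P→D: D black — skip
    P→O: O black — skip
    P→I: I black — skip
  P black
C black
E gray
  E→M: M black — skip
  E→G: G black — skip
  E→A: A black — skip
E black
F gray
F black
K gray
K black
L gray
  L→C: C black — skip
  L→K: K black — skip
  L→D: D black — skip
  L→E: E black — skip
  L→F: F black — skip
L black
Every edge goes to a white or black vertex — no back edge, so the graph is acyclic.

No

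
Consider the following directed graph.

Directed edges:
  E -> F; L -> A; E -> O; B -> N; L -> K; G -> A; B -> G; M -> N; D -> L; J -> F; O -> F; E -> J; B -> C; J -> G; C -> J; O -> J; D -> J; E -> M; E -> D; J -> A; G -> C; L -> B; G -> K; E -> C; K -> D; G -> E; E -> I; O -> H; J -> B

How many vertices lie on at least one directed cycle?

9

A vertex is on a directed cycle iff it belongs to a strongly connected component of size ≥ 2 (or has a self-loop).
The vertices on cycles are {B, C, D, E, G, J, K, L, O} — 9 in total.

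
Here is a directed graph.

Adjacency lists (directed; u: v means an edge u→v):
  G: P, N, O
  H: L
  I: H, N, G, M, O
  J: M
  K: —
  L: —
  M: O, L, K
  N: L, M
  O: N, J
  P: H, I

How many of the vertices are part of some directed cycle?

A vertex is on a directed cycle iff it belongs to a strongly connected component of size ≥ 2 (or has a self-loop).
The vertices on cycles are {G, I, J, M, N, O, P} — 7 in total.

7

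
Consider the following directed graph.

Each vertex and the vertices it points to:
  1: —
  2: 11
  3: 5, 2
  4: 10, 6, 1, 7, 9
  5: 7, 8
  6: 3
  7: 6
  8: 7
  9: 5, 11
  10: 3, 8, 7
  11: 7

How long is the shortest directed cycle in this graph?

For each vertex v, BFS finds the shortest path from v back to v.
The shortest such closed walk is 6 → 3 → 5 → 7 → 6, length 4.

4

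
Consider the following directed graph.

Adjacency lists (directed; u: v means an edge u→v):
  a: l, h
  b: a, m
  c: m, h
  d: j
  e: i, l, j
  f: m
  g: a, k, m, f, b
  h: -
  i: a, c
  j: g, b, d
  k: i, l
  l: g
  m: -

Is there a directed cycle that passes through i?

Yes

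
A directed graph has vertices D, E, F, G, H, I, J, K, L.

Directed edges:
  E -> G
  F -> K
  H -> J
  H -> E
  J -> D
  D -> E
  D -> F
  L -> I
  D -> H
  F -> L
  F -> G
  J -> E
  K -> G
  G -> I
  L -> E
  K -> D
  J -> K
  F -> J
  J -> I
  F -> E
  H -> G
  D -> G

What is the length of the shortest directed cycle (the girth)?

3

For each vertex v, BFS finds the shortest path from v back to v.
The shortest such closed walk is F → J → D → F, length 3.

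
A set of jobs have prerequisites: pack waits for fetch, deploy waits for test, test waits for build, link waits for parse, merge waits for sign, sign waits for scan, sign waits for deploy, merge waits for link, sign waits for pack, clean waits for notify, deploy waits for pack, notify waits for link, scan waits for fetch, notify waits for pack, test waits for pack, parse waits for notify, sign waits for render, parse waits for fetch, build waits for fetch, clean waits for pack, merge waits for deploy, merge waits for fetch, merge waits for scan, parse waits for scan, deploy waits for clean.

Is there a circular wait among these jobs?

Yes

DFS with white/gray/black marking, starting from merge:
merge gray
  fetch gray
  fetch black
  link gray
    parse gray
      parse→fetch: fetch black — skip
      notify gray
        pack gray
          pack→fetch: fetch black — skip
        pack black
        notify→link: link is gray → back edge
Back edge found, so a cycle exists: link → parse → notify → link.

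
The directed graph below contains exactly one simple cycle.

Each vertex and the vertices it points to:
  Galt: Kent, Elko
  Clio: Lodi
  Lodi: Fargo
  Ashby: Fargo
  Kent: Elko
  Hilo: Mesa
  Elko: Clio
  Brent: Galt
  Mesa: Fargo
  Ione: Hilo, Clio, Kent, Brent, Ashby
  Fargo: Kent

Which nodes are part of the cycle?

DFS with gray/black marking from Clio:
Clio gray
  Lodi gray
    Fargo gray
      Kent gray
        Elko gray
          Elko→Clio: Clio is gray → back edge
Back edge closes the cycle Clio → Lodi → Fargo → Kent → Elko → Clio; its vertices are {Clio, Elko, Kent, Lodi, Fargo}.

Clio, Elko, Kent, Lodi, Fargo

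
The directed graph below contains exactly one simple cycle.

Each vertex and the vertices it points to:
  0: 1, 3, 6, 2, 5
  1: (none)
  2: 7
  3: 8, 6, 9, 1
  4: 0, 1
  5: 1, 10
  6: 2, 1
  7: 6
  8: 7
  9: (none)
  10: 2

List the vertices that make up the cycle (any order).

DFS with gray/black marking from 7:
7 gray
  6 gray
    2 gray
      2→7: 7 is gray → back edge
Back edge closes the cycle 7 → 6 → 2 → 7; its vertices are {2, 6, 7}.

2, 6, 7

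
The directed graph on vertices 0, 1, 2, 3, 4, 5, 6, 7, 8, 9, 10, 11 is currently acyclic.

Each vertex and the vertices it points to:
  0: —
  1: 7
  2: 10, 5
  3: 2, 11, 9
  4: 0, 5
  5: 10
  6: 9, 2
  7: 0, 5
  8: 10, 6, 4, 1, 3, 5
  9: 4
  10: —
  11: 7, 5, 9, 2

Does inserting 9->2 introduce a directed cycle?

Adding 9→2 creates a cycle iff 2 can already reach 9.
Explore from 2: no path reaches 9. The graph stays acyclic.

No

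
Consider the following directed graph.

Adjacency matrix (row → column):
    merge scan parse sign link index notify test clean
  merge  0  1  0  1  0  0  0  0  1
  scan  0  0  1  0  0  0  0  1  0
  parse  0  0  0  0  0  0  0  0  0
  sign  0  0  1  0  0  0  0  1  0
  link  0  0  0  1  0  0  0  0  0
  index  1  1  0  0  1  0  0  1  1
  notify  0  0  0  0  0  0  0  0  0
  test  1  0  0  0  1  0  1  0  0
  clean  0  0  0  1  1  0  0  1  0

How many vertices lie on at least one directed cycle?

6

A vertex is on a directed cycle iff it belongs to a strongly connected component of size ≥ 2 (or has a self-loop).
The vertices on cycles are {link, scan, sign, test, clean, merge} — 6 in total.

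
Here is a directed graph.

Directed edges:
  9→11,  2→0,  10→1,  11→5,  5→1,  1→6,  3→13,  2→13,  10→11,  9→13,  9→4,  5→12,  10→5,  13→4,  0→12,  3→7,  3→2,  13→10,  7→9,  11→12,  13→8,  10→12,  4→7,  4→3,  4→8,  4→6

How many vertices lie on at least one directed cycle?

6

A vertex is on a directed cycle iff it belongs to a strongly connected component of size ≥ 2 (or has a self-loop).
The vertices on cycles are {2, 3, 4, 7, 9, 13} — 6 in total.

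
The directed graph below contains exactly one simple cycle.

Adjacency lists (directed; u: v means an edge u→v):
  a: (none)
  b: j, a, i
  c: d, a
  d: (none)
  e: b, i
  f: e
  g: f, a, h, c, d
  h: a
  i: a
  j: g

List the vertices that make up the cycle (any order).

b, e, f, g, j

DFS with gray/black marking from g:
g gray
  f gray
    e gray
      b gray
        j gray
          j→g: g is gray → back edge
Back edge closes the cycle g → f → e → b → j → g; its vertices are {b, e, f, g, j}.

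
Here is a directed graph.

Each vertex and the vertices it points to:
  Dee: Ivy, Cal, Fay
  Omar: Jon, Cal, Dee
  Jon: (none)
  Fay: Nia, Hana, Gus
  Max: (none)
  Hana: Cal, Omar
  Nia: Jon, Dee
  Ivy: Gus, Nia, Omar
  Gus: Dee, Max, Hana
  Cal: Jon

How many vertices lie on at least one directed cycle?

7

A vertex is on a directed cycle iff it belongs to a strongly connected component of size ≥ 2 (or has a self-loop).
The vertices on cycles are {Dee, Fay, Gus, Ivy, Nia, Hana, Omar} — 7 in total.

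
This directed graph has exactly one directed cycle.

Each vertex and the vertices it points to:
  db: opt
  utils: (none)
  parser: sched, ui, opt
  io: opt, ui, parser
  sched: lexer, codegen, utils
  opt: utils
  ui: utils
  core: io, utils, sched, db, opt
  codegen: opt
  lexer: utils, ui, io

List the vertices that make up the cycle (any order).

io, lexer, sched, parser

DFS with gray/black marking from sched:
sched gray
  lexer gray
    utils gray
    utils black
    ui gray
      ui→utils: utils black — skip
    ui black
    io gray
      opt gray
        opt→utils: utils black — skip
      opt black
      io→ui: ui black — skip
      parser gray
        parser→sched: sched is gray → back edge
Back edge closes the cycle sched → lexer → io → parser → sched; its vertices are {io, lexer, sched, parser}.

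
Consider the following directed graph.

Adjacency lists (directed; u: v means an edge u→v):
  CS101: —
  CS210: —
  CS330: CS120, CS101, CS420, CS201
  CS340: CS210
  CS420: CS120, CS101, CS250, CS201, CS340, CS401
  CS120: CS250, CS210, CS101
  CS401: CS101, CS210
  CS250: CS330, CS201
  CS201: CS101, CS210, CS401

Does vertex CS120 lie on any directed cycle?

Yes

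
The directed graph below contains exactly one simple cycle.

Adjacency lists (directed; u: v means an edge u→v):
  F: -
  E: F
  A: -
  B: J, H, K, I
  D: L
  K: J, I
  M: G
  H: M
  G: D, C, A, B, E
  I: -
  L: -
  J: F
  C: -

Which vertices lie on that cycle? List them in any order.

B, G, H, M

DFS with gray/black marking from G:
G gray
  D gray
    L gray
    L black
  D black
  C gray
  C black
  A gray
  A black
  B gray
    J gray
      F gray
      F black
    J black
    H gray
      M gray
        M→G: G is gray → back edge
Back edge closes the cycle G → B → H → M → G; its vertices are {B, G, H, M}.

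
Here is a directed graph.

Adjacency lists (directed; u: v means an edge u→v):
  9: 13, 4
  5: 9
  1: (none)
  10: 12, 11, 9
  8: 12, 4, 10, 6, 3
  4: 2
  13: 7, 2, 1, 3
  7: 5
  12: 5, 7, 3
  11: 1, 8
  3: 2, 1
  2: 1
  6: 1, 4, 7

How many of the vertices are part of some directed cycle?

A vertex is on a directed cycle iff it belongs to a strongly connected component of size ≥ 2 (or has a self-loop).
The vertices on cycles are {5, 7, 8, 9, 10, 11, 13} — 7 in total.

7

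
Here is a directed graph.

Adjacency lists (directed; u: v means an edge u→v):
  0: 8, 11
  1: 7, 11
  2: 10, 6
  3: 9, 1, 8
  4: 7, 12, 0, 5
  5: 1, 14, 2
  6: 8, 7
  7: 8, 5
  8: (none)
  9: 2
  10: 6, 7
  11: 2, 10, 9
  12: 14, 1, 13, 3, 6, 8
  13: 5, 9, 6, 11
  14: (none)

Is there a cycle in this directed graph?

DFS with white/gray/black marking, starting from 6:
6 gray
  8 gray
  8 black
  7 gray
    7→8: 8 black — skip
    5 gray
      1 gray
        1→7: 7 is gray → back edge
Back edge found, so a cycle exists: 7 → 5 → 1 → 7.

Yes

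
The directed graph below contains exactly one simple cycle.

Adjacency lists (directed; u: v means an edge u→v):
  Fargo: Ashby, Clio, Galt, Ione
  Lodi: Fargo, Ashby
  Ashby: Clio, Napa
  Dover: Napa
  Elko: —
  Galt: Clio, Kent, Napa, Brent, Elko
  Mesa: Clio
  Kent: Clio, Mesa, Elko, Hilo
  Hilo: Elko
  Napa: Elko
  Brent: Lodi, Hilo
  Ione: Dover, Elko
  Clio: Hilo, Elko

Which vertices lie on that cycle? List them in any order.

DFS with gray/black marking from Fargo:
Fargo gray
  Ashby gray
    Clio gray
      Hilo gray
        Elko gray
        Elko black
      Hilo black
      Clio→Elko: Elko black — skip
    Clio black
    Napa gray
      Napa→Elko: Elko black — skip
    Napa black
  Ashby black
  Fargo→Clio: Clio black — skip
  Galt gray
    Galt→Clio: Clio black — skip
    Kent gray
      Kent→Clio: Clio black — skip
      Mesa gray
        Mesa→Clio: Clio black — skip
      Mesa black
      Kent→Elko: Elko black — skip
      Kent→Hilo: Hilo black — skip
    Kent black
    Galt→Napa: Napa black — skip
    Brent gray
      Lodi gray
        Lodi→Fargo: Fargo is gray → back edge
Back edge closes the cycle Fargo → Galt → Brent → Lodi → Fargo; its vertices are {Galt, Lodi, Brent, Fargo}.

Galt, Lodi, Brent, Fargo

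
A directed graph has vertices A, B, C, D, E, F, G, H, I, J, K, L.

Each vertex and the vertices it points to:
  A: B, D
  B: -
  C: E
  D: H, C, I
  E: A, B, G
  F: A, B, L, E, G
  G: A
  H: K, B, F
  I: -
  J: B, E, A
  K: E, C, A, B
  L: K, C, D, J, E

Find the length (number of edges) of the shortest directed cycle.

4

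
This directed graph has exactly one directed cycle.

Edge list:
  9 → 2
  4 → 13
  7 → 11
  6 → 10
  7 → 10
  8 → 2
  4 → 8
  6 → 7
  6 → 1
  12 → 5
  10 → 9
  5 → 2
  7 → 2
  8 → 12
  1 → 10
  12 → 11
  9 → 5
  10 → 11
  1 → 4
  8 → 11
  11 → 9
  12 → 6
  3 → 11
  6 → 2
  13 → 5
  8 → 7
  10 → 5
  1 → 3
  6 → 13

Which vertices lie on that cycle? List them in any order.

1, 4, 6, 8, 12

DFS with gray/black marking from 1:
1 gray
  10 gray
    9 gray
      5 gray
        2 gray
        2 black
      5 black
      9→2: 2 black — skip
    9 black
    11 gray
      11→9: 9 black — skip
    11 black
    10→5: 5 black — skip
  10 black
  3 gray
    3→11: 11 black — skip
  3 black
  4 gray
    13 gray
      13→5: 5 black — skip
    13 black
    8 gray
      7 gray
        7→11: 11 black — skip
        7→10: 10 black — skip
        7→2: 2 black — skip
      7 black
      8→2: 2 black — skip
      12 gray
        12→11: 11 black — skip
        12→5: 5 black — skip
        6 gray
          6→7: 7 black — skip
          6→1: 1 is gray → back edge
Back edge closes the cycle 1 → 4 → 8 → 12 → 6 → 1; its vertices are {1, 4, 6, 8, 12}.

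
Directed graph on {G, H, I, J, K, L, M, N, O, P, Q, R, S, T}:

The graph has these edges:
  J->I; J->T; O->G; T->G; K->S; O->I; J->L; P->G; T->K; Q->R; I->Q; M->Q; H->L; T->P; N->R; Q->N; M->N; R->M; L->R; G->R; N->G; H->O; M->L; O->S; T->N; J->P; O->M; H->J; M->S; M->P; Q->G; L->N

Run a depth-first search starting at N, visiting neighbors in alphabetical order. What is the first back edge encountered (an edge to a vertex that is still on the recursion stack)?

DFS from N (visiting neighbors in alphabetical order); mark gray on enter, black on exit:
N gray
  G gray
    R gray
      M gray
        L gray
          L→N: N is gray → back edge
First back edge: L → N.

L→N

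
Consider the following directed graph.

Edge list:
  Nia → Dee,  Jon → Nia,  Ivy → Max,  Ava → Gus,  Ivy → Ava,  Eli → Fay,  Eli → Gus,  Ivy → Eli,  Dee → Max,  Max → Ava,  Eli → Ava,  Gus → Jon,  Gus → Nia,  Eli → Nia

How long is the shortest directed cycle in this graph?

5

For each vertex v, BFS finds the shortest path from v back to v.
The shortest such closed walk is Max → Ava → Gus → Nia → Dee → Max, length 5.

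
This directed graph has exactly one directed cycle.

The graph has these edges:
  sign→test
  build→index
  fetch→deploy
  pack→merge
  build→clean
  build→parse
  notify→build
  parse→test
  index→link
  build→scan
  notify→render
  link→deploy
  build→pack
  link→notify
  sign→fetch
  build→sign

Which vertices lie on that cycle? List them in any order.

DFS with gray/black marking from build:
build gray
  clean gray
  clean black
  scan gray
  scan black
  index gray
    link gray
      deploy gray
      deploy black
      notify gray
        notify→build: build is gray → back edge
Back edge closes the cycle build → index → link → notify → build; its vertices are {link, build, index, notify}.

link, build, index, notify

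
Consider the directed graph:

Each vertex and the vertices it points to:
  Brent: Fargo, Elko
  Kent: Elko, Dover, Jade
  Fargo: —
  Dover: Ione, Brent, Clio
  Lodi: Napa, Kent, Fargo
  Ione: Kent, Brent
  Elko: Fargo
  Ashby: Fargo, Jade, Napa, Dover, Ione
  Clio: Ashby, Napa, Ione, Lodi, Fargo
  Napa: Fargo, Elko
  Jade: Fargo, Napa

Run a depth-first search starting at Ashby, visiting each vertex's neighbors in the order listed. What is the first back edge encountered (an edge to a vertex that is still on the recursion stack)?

Kent->Dover

DFS from Ashby (visiting each vertex's neighbors in the order listed); mark gray on enter, black on exit:
Ashby gray
  Fargo gray
  Fargo black
  Jade gray
    Jade→Fargo: Fargo black — skip
    Napa gray
      Napa→Fargo: Fargo black — skip
      Elko gray
        Elko→Fargo: Fargo black — skip
      Elko black
    Napa black
  Jade black
  Ashby→Napa: Napa black — skip
  Dover gray
    Ione gray
      Kent gray
        Kent→Elko: Elko black — skip
        Kent→Dover: Dover is gray → back edge
First back edge: Kent → Dover.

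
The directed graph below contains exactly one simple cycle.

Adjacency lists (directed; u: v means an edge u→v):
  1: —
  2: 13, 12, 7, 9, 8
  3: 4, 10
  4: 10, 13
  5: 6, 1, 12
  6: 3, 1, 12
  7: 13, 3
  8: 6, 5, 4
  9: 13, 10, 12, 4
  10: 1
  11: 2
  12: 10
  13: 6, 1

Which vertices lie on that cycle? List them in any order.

3, 4, 6, 13

DFS with gray/black marking from 13:
13 gray
  6 gray
    3 gray
      4 gray
        10 gray
          1 gray
          1 black
        10 black
        4→13: 13 is gray → back edge
Back edge closes the cycle 13 → 6 → 3 → 4 → 13; its vertices are {3, 4, 6, 13}.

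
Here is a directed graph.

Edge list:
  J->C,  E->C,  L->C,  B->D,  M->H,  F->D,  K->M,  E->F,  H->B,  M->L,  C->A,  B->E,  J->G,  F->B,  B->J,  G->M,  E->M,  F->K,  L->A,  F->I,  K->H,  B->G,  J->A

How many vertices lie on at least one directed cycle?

8

A vertex is on a directed cycle iff it belongs to a strongly connected component of size ≥ 2 (or has a self-loop).
The vertices on cycles are {B, E, F, G, H, J, K, M} — 8 in total.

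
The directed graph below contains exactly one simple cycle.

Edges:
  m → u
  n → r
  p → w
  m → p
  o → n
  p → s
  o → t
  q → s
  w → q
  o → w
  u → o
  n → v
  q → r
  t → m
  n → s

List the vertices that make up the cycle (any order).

m, o, t, u

DFS with gray/black marking from t:
t gray
  m gray
    u gray
      o gray
        o→t: t is gray → back edge
Back edge closes the cycle t → m → u → o → t; its vertices are {m, o, t, u}.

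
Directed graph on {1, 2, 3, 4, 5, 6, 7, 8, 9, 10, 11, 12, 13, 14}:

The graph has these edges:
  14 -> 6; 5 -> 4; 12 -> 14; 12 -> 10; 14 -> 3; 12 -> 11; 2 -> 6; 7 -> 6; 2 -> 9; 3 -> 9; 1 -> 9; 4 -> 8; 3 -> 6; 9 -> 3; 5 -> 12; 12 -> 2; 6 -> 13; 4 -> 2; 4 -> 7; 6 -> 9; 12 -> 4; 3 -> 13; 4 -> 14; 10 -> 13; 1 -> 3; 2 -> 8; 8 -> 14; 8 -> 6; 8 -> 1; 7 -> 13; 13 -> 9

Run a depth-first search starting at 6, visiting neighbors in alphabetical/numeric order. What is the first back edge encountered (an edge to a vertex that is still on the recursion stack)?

DFS from 6 (visiting neighbors in alphabetical/numeric order); mark gray on enter, black on exit:
6 gray
  9 gray
    3 gray
      3→6: 6 is gray → back edge
First back edge: 3 → 6.

3->6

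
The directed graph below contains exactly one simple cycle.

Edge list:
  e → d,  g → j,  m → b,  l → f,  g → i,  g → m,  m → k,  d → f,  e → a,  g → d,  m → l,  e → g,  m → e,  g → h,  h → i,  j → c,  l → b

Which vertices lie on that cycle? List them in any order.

e, g, m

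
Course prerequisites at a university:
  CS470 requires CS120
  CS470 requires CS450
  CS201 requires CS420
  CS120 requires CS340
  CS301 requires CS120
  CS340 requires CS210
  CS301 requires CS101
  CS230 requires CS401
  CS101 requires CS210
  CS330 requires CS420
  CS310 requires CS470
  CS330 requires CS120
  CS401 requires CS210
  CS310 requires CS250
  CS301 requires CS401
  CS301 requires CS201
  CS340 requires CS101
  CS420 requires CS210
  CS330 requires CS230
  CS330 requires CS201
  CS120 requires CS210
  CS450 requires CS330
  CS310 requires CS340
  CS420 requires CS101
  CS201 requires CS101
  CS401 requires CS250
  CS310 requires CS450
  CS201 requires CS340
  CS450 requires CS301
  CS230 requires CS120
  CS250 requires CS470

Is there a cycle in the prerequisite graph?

Yes

DFS with white/gray/black marking, starting from CS301:
CS301 gray
  CS101 gray
    CS210 gray
    CS210 black
  CS101 black
  CS401 gray
    CS401→CS210: CS210 black — skip
    CS250 gray
      CS470 gray
        CS120 gray
          CS120→CS210: CS210 black — skip
          CS340 gray
            CS340→CS210: CS210 black — skip
            CS340→CS101: CS101 black — skip
          CS340 black
        CS120 black
        CS450 gray
          CS330 gray
            CS330→CS120: CS120 black — skip
            CS230 gray
              CS230→CS401: CS401 is gray → back edge
Back edge found, so a cycle exists: CS401 → CS250 → CS470 → CS450 → CS330 → CS230 → CS401.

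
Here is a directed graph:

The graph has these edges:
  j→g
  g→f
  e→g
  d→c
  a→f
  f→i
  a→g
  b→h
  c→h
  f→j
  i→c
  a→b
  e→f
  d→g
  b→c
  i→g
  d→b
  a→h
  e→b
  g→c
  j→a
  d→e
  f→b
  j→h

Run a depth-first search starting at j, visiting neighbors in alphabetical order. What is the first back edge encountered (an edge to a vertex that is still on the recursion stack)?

g->f

DFS from j (visiting neighbors in alphabetical order); mark gray on enter, black on exit:
j gray
  a gray
    b gray
      c gray
        h gray
        h black
      c black
      b→h: h black — skip
    b black
    f gray
      f→b: b black — skip
      i gray
        i→c: c black — skip
        g gray
          g→c: c black — skip
          g→f: f is gray → back edge
First back edge: g → f.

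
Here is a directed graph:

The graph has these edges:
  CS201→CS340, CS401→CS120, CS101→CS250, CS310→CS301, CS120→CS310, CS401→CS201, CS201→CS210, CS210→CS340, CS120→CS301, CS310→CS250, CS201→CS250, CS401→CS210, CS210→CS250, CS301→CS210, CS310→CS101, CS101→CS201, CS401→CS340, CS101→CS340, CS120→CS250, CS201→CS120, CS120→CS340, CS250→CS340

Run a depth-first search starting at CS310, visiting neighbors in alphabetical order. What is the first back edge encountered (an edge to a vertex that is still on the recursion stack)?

CS120→CS310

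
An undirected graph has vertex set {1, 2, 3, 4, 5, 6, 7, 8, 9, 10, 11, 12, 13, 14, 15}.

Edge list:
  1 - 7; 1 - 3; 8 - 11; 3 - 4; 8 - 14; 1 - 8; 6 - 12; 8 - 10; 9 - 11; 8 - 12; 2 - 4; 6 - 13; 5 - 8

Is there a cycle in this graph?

No

DFS, tracking each vertex's parent; an edge to a visited non-parent vertex closes a cycle.
Start from 11:
visit 11 (parent –)
  visit 9 (parent 11)
    9–11: parent, skip
  visit 8 (parent 11)
    visit 14 (parent 8)
      14–8: parent, skip
    visit 10 (parent 8)
      10–8: parent, skip
    8–11: parent, skip
    visit 12 (parent 8)
      visit 6 (parent 12)
        visit 13 (parent 6)
          13–6: parent, skip
        6–12: parent, skip
      12–8: parent, skip
    visit 5 (parent 8)
      5–8: parent, skip
    visit 1 (parent 8)
      1–8: parent, skip
      visit 7 (parent 1)
        7–1: parent, skip
      visit 3 (parent 1)
        visit 4 (parent 3)
          visit 2 (parent 4)
            2–4: parent, skip
          4–3: parent, skip
        3–1: parent, skip
visit 15 (parent –)
No non-parent visited neighbor found — the graph is a forest.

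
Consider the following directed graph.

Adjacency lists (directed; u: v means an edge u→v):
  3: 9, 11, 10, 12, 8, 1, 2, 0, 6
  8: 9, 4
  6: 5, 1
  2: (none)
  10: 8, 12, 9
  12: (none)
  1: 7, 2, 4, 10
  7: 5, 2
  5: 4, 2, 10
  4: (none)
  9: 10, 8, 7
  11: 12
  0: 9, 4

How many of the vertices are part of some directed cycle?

5

A vertex is on a directed cycle iff it belongs to a strongly connected component of size ≥ 2 (or has a self-loop).
The vertices on cycles are {5, 7, 8, 9, 10} — 5 in total.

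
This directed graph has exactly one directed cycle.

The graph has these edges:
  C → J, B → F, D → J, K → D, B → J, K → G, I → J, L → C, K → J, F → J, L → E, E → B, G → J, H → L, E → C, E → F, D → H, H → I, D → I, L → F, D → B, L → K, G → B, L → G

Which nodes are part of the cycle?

DFS with gray/black marking from L:
L gray
  E gray
    B gray
      J gray
      J black
      F gray
        F→J: J black — skip
      F black
    B black
    E→F: F black — skip
    C gray
      C→J: J black — skip
    C black
  E black
  L→F: F black — skip
  G gray
    G→J: J black — skip
    G→B: B black — skip
  G black
  K gray
    K→G: G black — skip
    D gray
      D→B: B black — skip
      D→J: J black — skip
      I gray
        I→J: J black — skip
      I black
      H gray
        H→L: L is gray → back edge
Back edge closes the cycle L → K → D → H → L; its vertices are {D, H, K, L}.

D, H, K, L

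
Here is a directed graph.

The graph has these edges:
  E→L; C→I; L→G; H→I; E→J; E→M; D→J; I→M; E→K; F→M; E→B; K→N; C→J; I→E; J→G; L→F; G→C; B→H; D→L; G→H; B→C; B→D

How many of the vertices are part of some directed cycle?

A vertex is on a directed cycle iff it belongs to a strongly connected component of size ≥ 2 (or has a self-loop).
The vertices on cycles are {B, C, D, E, G, H, I, J, L} — 9 in total.

9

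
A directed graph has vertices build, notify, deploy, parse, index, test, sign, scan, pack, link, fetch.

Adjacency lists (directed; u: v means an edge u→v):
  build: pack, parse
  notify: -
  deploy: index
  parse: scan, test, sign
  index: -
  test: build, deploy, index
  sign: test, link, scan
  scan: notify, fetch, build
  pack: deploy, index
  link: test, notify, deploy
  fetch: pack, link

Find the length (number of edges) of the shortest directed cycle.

For each vertex v, BFS finds the shortest path from v back to v.
The shortest such closed walk is test → build → parse → test, length 3.

3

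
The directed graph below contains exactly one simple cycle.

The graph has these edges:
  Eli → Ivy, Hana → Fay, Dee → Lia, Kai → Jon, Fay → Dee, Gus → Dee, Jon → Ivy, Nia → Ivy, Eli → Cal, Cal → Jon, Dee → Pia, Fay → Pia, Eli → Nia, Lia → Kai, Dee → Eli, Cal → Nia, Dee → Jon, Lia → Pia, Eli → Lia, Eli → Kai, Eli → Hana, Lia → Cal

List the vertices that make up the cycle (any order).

DFS with gray/black marking from Dee:
Dee gray
  Lia gray
    Cal gray
      Jon gray
        Ivy gray
        Ivy black
      Jon black
      Nia gray
        Nia→Ivy: Ivy black — skip
      Nia black
    Cal black
    Kai gray
      Kai→Jon: Jon black — skip
    Kai black
    Pia gray
    Pia black
  Lia black
  Dee→Pia: Pia black — skip
  Dee→Jon: Jon black — skip
  Eli gray
    Eli→Cal: Cal black — skip
    Hana gray
      Fay gray
        Fay→Pia: Pia black — skip
        Fay→Dee: Dee is gray → back edge
Back edge closes the cycle Dee → Eli → Hana → Fay → Dee; its vertices are {Dee, Eli, Fay, Hana}.

Dee, Eli, Fay, Hana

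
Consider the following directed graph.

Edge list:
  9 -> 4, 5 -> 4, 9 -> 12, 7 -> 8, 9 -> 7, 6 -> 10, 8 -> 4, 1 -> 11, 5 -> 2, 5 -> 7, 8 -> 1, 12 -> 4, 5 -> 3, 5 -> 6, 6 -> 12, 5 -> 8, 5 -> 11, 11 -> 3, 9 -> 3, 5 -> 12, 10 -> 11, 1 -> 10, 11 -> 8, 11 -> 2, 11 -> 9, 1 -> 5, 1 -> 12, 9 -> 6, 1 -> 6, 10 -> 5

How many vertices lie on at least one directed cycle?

A vertex is on a directed cycle iff it belongs to a strongly connected component of size ≥ 2 (or has a self-loop).
The vertices on cycles are {1, 5, 6, 7, 8, 9, 10, 11} — 8 in total.

8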